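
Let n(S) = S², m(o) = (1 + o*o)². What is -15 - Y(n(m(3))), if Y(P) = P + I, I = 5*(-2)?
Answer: -10005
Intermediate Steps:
m(o) = (1 + o²)²
I = -10
Y(P) = -10 + P (Y(P) = P - 10 = -10 + P)
-15 - Y(n(m(3))) = -15 - (-10 + ((1 + 3²)²)²) = -15 - (-10 + ((1 + 9)²)²) = -15 - (-10 + (10²)²) = -15 - (-10 + 100²) = -15 - (-10 + 10000) = -15 - 1*9990 = -15 - 9990 = -10005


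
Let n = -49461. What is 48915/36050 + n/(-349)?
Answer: 360028077/2516290 ≈ 143.08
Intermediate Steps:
48915/36050 + n/(-349) = 48915/36050 - 49461/(-349) = 48915*(1/36050) - 49461*(-1/349) = 9783/7210 + 49461/349 = 360028077/2516290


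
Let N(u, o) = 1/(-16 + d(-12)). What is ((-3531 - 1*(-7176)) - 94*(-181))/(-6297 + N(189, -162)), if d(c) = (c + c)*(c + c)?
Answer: -11569040/3526319 ≈ -3.2808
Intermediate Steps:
d(c) = 4*c² (d(c) = (2*c)*(2*c) = 4*c²)
N(u, o) = 1/560 (N(u, o) = 1/(-16 + 4*(-12)²) = 1/(-16 + 4*144) = 1/(-16 + 576) = 1/560)
((-3531 - 1*(-7176)) - 94*(-181))/(-6297 + N(189, -162)) = ((-3531 - 1*(-7176)) - 94*(-181))/(-6297 + 1/560) = ((-3531 + 7176) + 17014)/(-3526319/560) = (3645 + 17014)*(-560/3526319) = 20659*(-560/3526319) = -11569040/3526319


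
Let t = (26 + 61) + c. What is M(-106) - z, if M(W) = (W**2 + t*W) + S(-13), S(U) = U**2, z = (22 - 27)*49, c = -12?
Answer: 3700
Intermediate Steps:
z = -245 (z = -5*49 = -245)
t = 75 (t = (26 + 61) - 12 = 87 - 12 = 75)
M(W) = 169 + W**2 + 75*W (M(W) = (W**2 + 75*W) + (-13)**2 = (W**2 + 75*W) + 169 = 169 + W**2 + 75*W)
M(-106) - z = (169 + (-106)**2 + 75*(-106)) - 1*(-245) = (169 + 11236 - 7950) + 245 = 3455 + 245 = 3700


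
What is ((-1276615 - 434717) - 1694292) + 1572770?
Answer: -1832854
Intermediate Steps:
((-1276615 - 434717) - 1694292) + 1572770 = (-1711332 - 1694292) + 1572770 = -3405624 + 1572770 = -1832854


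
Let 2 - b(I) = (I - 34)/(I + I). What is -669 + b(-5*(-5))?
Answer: -33341/50 ≈ -666.82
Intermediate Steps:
b(I) = 2 - (-34 + I)/(2*I) (b(I) = 2 - (I - 34)/(I + I) = 2 - (-34 + I)/(2*I))
-669 + b(-5*(-5)) = -669 + (3/2 + 17/((-5*(-5)))) = -669 + (3/2 + 17/25) = -669 + 109/50 = -33341/50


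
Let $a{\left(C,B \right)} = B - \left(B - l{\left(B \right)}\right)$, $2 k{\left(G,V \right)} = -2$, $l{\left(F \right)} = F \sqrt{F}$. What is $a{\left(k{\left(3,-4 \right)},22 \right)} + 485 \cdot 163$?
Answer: $79055 + 22 \sqrt{22} \approx 79158.0$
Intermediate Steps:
$l{\left(F \right)} = F^{\frac{3}{2}}$
$k{\left(G,V \right)} = -1$ ($k{\left(G,V \right)} = \frac{1}{2} \left(-2\right) = -1$)
$a{\left(C,B \right)} = B^{\frac{3}{2}}$ ($a{\left(C,B \right)} = B + \left(B^{\frac{3}{2}} - B\right) = B^{\frac{3}{2}}$)
$a{\left(k{\left(3,-4 \right)},22 \right)} + 485 \cdot 163 = 22^{\frac{3}{2}} + 485 \cdot 163 = 22 \sqrt{22} + 79055 = 79055 + 22 \sqrt{22}$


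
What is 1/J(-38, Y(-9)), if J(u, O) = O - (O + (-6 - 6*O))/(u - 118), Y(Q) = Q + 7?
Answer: -39/77 ≈ -0.50649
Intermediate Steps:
Y(Q) = 7 + Q
J(u, O) = O - (-6 - 5*O)/(-118 + u)
1/J(-38, Y(-9)) = 1/((6 - 113*(7 - 9) + (7 - 9)*(-38))/(-118 - 38)) = 1/((6 - 113*(-2) - 2*(-38))/(-156)) = 1/(-(6 + 226 + 76)/156) = 1/(-1/156*308) = 1/(-77/39) = -39/77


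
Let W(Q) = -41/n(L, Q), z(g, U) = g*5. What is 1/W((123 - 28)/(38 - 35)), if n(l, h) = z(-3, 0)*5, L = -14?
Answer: 75/41 ≈ 1.8293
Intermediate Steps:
z(g, U) = 5*g
n(l, h) = -75 (n(l, h) = (5*(-3))*5 = -15*5 = -75)
W(Q) = 41/75 (W(Q) = -41/(-75) = -41*(-1/75) = 41/75)
1/W((123 - 28)/(38 - 35)) = 1/(41/75) = 75/41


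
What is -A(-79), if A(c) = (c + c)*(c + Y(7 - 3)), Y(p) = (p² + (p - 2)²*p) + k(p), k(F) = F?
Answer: -6794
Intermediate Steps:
Y(p) = p + p² + p*(-2 + p)² (Y(p) = (p² + (p - 2)²*p) + p = (p² + (-2 + p)²*p) + p = (p² + p*(-2 + p)²) + p = p + p² + p*(-2 + p)²)
A(c) = 2*c*(36 + c) (A(c) = (c + c)*(c + (7 - 3)*(1 + (7 - 3) + (-2 + (7 - 3))²)) = (2*c)*(c + 4*(1 + 4 + (-2 + 4)²)) = (2*c)*(c + 4*(1 + 4 + 2²)) = (2*c)*(c + 4*(1 + 4 + 4)) = (2*c)*(c + 4*9) = (2*c)*(c + 36) = (2*c)*(36 + c) = 2*c*(36 + c))
-A(-79) = -2*(-79)*(36 - 79) = -2*(-79)*(-43) = -1*6794 = -6794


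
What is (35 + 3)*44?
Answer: 1672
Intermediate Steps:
(35 + 3)*44 = 38*44 = 1672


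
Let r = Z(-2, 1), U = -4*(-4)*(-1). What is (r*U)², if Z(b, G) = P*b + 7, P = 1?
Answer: 6400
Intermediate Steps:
Z(b, G) = 7 + b (Z(b, G) = 1*b + 7 = b + 7 = 7 + b)
U = -16 (U = 16*(-1) = -16)
r = 5 (r = 7 - 2 = 5)
(r*U)² = (5*(-16))² = (-80)² = 6400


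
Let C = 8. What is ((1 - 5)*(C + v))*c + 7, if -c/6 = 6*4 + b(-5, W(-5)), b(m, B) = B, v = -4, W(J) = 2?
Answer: 2503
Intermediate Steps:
c = -156 (c = -6*(6*4 + 2) = -6*(24 + 2) = -6*26 = -156)
((1 - 5)*(C + v))*c + 7 = ((1 - 5)*(8 - 4))*(-156) + 7 = -4*4*(-156) + 7 = -16*(-156) + 7 = 2496 + 7 = 2503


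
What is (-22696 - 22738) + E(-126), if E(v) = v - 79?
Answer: -45639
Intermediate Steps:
E(v) = -79 + v
(-22696 - 22738) + E(-126) = (-22696 - 22738) + (-79 - 126) = -45434 - 205 = -45639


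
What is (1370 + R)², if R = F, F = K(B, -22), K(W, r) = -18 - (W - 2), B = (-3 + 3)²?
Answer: 1833316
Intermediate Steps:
B = 0 (B = 0² = 0)
K(W, r) = -16 - W (K(W, r) = -18 - (-2 + W) = -18 + (2 - W) = -16 - W)
F = -16 (F = -16 - 1*0 = -16 + 0 = -16)
R = -16
(1370 + R)² = (1370 - 16)² = 1354² = 1833316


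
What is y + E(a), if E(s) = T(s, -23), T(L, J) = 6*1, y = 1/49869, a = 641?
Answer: 299215/49869 ≈ 6.0000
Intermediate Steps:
y = 1/49869 ≈ 2.0053e-5
T(L, J) = 6
E(s) = 6
y + E(a) = 1/49869 + 6 = 299215/49869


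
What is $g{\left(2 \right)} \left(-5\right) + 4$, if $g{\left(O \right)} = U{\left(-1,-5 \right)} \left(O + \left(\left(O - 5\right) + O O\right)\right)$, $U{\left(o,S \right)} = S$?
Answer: $79$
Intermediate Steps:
$g{\left(O \right)} = 25 - 10 O - 5 O^{2}$ ($g{\left(O \right)} = - 5 \left(O + \left(\left(O - 5\right) + O O\right)\right) = - 5 \left(O + \left(\left(-5 + O\right) + O^{2}\right)\right) = - 5 \left(O + \left(-5 + O + O^{2}\right)\right) = - 5 \left(-5 + O^{2} + 2 O\right) = 25 - 10 O - 5 O^{2}$)
$g{\left(2 \right)} \left(-5\right) + 4 = \left(25 - 20 - 5 \cdot 2^{2}\right) \left(-5\right) + 4 = \left(25 - 20 - 20\right) \left(-5\right) + 4 = \left(-15\right) \left(-5\right) + 4 = 75 + 4 = 79$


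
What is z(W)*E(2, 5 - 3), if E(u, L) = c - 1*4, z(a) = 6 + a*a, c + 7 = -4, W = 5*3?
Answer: -3465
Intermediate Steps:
W = 15
c = -11 (c = -7 - 4 = -11)
z(a) = 6 + a**2
E(u, L) = -15 (E(u, L) = -11 - 1*4 = -11 - 4 = -15)
z(W)*E(2, 5 - 3) = (6 + 15**2)*(-15) = (6 + 225)*(-15) = 231*(-15) = -3465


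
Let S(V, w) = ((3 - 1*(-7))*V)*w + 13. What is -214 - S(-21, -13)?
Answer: -2957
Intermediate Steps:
S(V, w) = 13 + 10*V*w (S(V, w) = ((3 + 7)*V)*w + 13 = (10*V)*w + 13 = 10*V*w + 13 = 13 + 10*V*w)
-214 - S(-21, -13) = -214 - (13 + 10*(-21)*(-13)) = -214 - (13 + 2730) = -214 - 1*2743 = -214 - 2743 = -2957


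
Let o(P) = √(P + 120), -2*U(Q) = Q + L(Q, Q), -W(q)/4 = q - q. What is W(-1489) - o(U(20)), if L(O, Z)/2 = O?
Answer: -3*√10 ≈ -9.4868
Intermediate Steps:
L(O, Z) = 2*O
W(q) = 0 (W(q) = -4*(q - q) = -4*0 = 0)
U(Q) = -3*Q/2 (U(Q) = -(Q + 2*Q)/2 = -3*Q/2)
o(P) = √(120 + P)
W(-1489) - o(U(20)) = 0 - √(120 - 3/2*20) = 0 - √(120 - 30) = 0 - √90 = 0 - 3*√10 = -3*√10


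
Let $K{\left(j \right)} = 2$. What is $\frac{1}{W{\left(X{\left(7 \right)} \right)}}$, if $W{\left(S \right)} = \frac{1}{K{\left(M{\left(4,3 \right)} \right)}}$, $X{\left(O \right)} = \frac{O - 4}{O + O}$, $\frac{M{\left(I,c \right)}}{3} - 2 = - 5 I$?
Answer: $2$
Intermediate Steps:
$M{\left(I,c \right)} = 6 - 15 I$ ($M{\left(I,c \right)} = 6 + 3 \left(- 5 I\right) = 6 - 15 I$)
$X{\left(O \right)} = \frac{-4 + O}{2 O}$
$W{\left(S \right)} = \frac{1}{2}$
$\frac{1}{W{\left(X{\left(7 \right)} \right)}} = \frac{1}{\frac{1}{2}} = 2$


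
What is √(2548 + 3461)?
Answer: √6009 ≈ 77.518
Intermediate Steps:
√(2548 + 3461) = √6009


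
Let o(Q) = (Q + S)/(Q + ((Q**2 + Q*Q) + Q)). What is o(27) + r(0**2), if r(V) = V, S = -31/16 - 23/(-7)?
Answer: 3175/169344 ≈ 0.018749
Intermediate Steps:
S = 151/112 (S = -31*1/16 - 23*(-1/7) = -31/16 + 23/7 = 151/112 ≈ 1.3482)
o(Q) = (151/112 + Q)/(2*Q + 2*Q**2) (o(Q) = (Q + 151/112)/(Q + ((Q**2 + Q*Q) + Q)) = (151/112 + Q)/(Q + ((Q**2 + Q**2) + Q)) = (151/112 + Q)/(Q + (2*Q**2 + Q)) = (151/112 + Q)/(Q + (Q + 2*Q**2)) = (151/112 + Q)/(2*Q + 2*Q**2))
o(27) + r(0**2) = (1/224)*(151 + 112*27)/(27*(1 + 27)) + 0**2 = (1/224)*(1/27)*(151 + 3024)/28 + 0 = (1/224)*(1/27)*(1/28)*3175 + 0 = 3175/169344 + 0 = 3175/169344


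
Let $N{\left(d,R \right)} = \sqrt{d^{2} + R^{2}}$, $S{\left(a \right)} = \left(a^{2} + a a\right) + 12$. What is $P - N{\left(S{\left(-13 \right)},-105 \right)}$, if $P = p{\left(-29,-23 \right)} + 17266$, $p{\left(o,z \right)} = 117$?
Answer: $17383 - 35 \sqrt{109} \approx 17018.0$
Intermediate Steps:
$S{\left(a \right)} = 12 + 2 a^{2}$ ($S{\left(a \right)} = \left(a^{2} + a^{2}\right) + 12 = 2 a^{2} + 12 = 12 + 2 a^{2}$)
$N{\left(d,R \right)} = \sqrt{R^{2} + d^{2}}$
$P = 17383$ ($P = 117 + 17266 = 17383$)
$P - N{\left(S{\left(-13 \right)},-105 \right)} = 17383 - \sqrt{\left(-105\right)^{2} + \left(12 + 2 \left(-13\right)^{2}\right)^{2}} = 17383 - \sqrt{11025 + \left(12 + 2 \cdot 169\right)^{2}} = 17383 - \sqrt{11025 + \left(12 + 338\right)^{2}} = 17383 - \sqrt{11025 + 350^{2}} = 17383 - \sqrt{11025 + 122500} = 17383 - \sqrt{133525} = 17383 - 35 \sqrt{109}$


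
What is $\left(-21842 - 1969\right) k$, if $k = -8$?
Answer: $190488$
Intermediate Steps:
$\left(-21842 - 1969\right) k = \left(-21842 - 1969\right) \left(-8\right) = \left(-23811\right) \left(-8\right) = 190488$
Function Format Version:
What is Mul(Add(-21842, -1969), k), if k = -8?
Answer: 190488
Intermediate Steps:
Mul(Add(-21842, -1969), k) = Mul(Add(-21842, -1969), -8) = Mul(-23811, -8) = 190488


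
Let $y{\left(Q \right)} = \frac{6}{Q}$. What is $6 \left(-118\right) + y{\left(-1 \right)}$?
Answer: $-714$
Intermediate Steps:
$6 \left(-118\right) + y{\left(-1 \right)} = 6 \left(-118\right) + \frac{6}{-1} = -708 + 6 \left(-1\right) = -708 - 6 = -714$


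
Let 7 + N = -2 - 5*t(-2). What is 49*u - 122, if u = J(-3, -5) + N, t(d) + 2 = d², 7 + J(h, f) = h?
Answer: -1543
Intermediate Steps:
J(h, f) = -7 + h
t(d) = -2 + d²
N = -19 (N = -7 + (-2 - 5*(-2 + (-2)²)) = -7 + (-2 - 5*(-2 + 4)) = -7 + (-2 - 5*2) = -7 + (-2 - 10) = -7 - 12 = -19)
u = -29 (u = (-7 - 3) - 19 = -10 - 19 = -29)
49*u - 122 = 49*(-29) - 122 = -1421 - 122 = -1543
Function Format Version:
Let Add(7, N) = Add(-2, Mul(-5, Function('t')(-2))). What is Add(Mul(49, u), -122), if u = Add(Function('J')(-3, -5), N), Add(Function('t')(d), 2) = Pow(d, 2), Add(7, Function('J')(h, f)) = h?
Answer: -1543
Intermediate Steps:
Function('J')(h, f) = Add(-7, h)
Function('t')(d) = Add(-2, Pow(d, 2))
N = -19 (N = Add(-7, Add(-2, Mul(-5, Add(-2, Pow(-2, 2))))) = Add(-7, Add(-2, Mul(-5, Add(-2, 4)))) = Add(-7, Add(-2, Mul(-5, 2))) = Add(-7, Add(-2, -10)) = Add(-7, -12) = -19)
u = -29 (u = Add(Add(-7, -3), -19) = Add(-10, -19) = -29)
Add(Mul(49, u), -122) = Add(Mul(49, -29), -122) = Add(-1421, -122) = -1543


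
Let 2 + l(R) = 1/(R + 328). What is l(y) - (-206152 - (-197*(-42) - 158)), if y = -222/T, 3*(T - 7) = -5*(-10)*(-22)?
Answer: 75974010827/354578 ≈ 2.1427e+5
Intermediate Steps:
T = -1079/3 (T = 7 + (-5*(-10)*(-22))/3 = 7 + (50*(-22))/3 = 7 + (1/3)*(-1100) = 7 - 1100/3 = -1079/3 ≈ -359.67)
y = 666/1079 (y = -222/(-1079/3) = -222*(-3/1079) = 666/1079 ≈ 0.61724)
l(R) = -2 + 1/(328 + R) (l(R) = -2 + 1/(R + 328) = -2 + 1/(328 + R))
l(y) - (-206152 - (-197*(-42) - 158)) = (-655 - 2*666/1079)/(328 + 666/1079) - (-206152 - (-197*(-42) - 158)) = (-655 - 1332/1079)/(354578/1079) - (-206152 - (8274 - 158)) = (1079/354578)*(-708077/1079) - (-206152 - 1*8116) = -708077/354578 - (-206152 - 8116) = -708077/354578 - 1*(-214268) = -708077/354578 + 214268 = 75974010827/354578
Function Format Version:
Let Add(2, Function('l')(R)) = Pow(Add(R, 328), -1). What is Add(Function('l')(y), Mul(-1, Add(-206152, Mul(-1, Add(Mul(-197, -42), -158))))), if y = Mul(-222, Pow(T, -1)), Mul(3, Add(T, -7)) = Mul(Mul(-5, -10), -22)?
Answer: Rational(75974010827, 354578) ≈ 2.1427e+5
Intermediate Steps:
T = Rational(-1079, 3) (T = Add(7, Mul(Rational(1, 3), Mul(Mul(-5, -10), -22))) = Add(7, Mul(Rational(1, 3), Mul(50, -22))) = Add(7, Mul(Rational(1, 3), -1100)) = Add(7, Rational(-1100, 3)) = Rational(-1079, 3) ≈ -359.67)
y = Rational(666, 1079) (y = Mul(-222, Pow(Rational(-1079, 3), -1)) = Mul(-222, Rational(-3, 1079)) = Rational(666, 1079) ≈ 0.61724)
Function('l')(R) = Add(-2, Pow(Add(328, R), -1)) (Function('l')(R) = Add(-2, Pow(Add(R, 328), -1)) = Add(-2, Pow(Add(328, R), -1)))
Add(Function('l')(y), Mul(-1, Add(-206152, Mul(-1, Add(Mul(-197, -42), -158))))) = Add(Mul(Pow(Add(328, Rational(666, 1079)), -1), Add(-655, Mul(-2, Rational(666, 1079)))), Mul(-1, Add(-206152, Mul(-1, Add(Mul(-197, -42), -158))))) = Add(Mul(Pow(Rational(354578, 1079), -1), Add(-655, Rational(-1332, 1079))), Mul(-1, Add(-206152, Mul(-1, Add(8274, -158))))) = Add(Mul(Rational(1079, 354578), Rational(-708077, 1079)), Mul(-1, Add(-206152, Mul(-1, 8116)))) = Add(Rational(-708077, 354578), Mul(-1, Add(-206152, -8116))) = Add(Rational(-708077, 354578), Mul(-1, -214268)) = Add(Rational(-708077, 354578), 214268) = Rational(75974010827, 354578)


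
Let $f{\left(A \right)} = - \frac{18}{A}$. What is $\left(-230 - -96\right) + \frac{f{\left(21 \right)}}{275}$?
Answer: $- \frac{257956}{1925} \approx -134.0$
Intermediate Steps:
$\left(-230 - -96\right) + \frac{f{\left(21 \right)}}{275} = \left(-230 - -96\right) + \frac{\left(-18\right) \frac{1}{21}}{275} = \left(-230 + 96\right) + \left(-18\right) \frac{1}{21} \cdot \frac{1}{275} = -134 - \frac{6}{1925} = - \frac{257956}{1925}$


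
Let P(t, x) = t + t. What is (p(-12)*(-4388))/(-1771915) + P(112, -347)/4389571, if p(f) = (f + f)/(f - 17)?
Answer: 473784860992/225560454255485 ≈ 0.0021005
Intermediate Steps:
p(f) = 2*f/(-17 + f) (p(f) = (2*f)/(-17 + f) = 2*f/(-17 + f))
P(t, x) = 2*t
(p(-12)*(-4388))/(-1771915) + P(112, -347)/4389571 = ((2*(-12)/(-17 - 12))*(-4388))/(-1771915) + (2*112)/4389571 = ((2*(-12)/(-29))*(-4388))*(-1/1771915) + 224*(1/4389571) = ((2*(-12)*(-1/29))*(-4388))*(-1/1771915) + 224/4389571 = ((24/29)*(-4388))*(-1/1771915) + 224/4389571 = -105312/29*(-1/1771915) + 224/4389571 = 105312/51385535 + 224/4389571 = 473784860992/225560454255485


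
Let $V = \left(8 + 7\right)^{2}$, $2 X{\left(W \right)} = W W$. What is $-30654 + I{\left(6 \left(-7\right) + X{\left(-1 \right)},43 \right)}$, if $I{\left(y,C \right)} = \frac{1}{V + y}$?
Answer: $- \frac{11250016}{367} \approx -30654.0$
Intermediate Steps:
$X{\left(W \right)} = \frac{W^{2}}{2}$ ($X{\left(W \right)} = \frac{W W}{2} = \frac{W^{2}}{2}$)
$V = 225$ ($V = 15^{2} = 225$)
$I{\left(y,C \right)} = \frac{1}{225 + y}$
$-30654 + I{\left(6 \left(-7\right) + X{\left(-1 \right)},43 \right)} = -30654 + \frac{1}{225 + \left(6 \left(-7\right) + \frac{\left(-1\right)^{2}}{2}\right)} = -30654 + \frac{1}{225 + \left(-42 + \frac{1}{2} \cdot 1\right)} = -30654 + \frac{1}{225 + \left(-42 + \frac{1}{2}\right)} = -30654 + \frac{1}{225 - \frac{83}{2}} = -30654 + \frac{1}{\frac{367}{2}} = -30654 + \frac{2}{367} = - \frac{11250016}{367}$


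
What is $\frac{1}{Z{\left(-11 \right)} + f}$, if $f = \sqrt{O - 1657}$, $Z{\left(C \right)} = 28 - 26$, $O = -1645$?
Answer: $\frac{1}{1653} - \frac{i \sqrt{3302}}{3306} \approx 0.00060496 - 0.017381 i$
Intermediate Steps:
$Z{\left(C \right)} = 2$
$f = i \sqrt{3302}$ ($f = \sqrt{-1645 - 1657} = \sqrt{-3302} = i \sqrt{3302} \approx 57.463 i$)
$\frac{1}{Z{\left(-11 \right)} + f} = \frac{1}{2 + i \sqrt{3302}}$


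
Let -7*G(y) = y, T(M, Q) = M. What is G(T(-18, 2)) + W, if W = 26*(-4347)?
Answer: -791136/7 ≈ -1.1302e+5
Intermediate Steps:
G(y) = -y/7
W = -113022
G(T(-18, 2)) + W = -1/7*(-18) - 113022 = 18/7 - 113022 = -791136/7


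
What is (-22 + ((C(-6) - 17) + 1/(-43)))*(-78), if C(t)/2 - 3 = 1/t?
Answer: 111878/43 ≈ 2601.8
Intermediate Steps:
C(t) = 6 + 2/t (C(t) = 6 + 2*(1/t) = 6 + 2/t)
(-22 + ((C(-6) - 17) + 1/(-43)))*(-78) = (-22 + (((6 + 2/(-6)) - 17) + 1/(-43)))*(-78) = (-22 + (((6 + 2*(-1/6)) - 17) - 1/43))*(-78) = (-22 + (((6 - 1/3) - 17) - 1/43))*(-78) = (-22 + ((17/3 - 17) - 1/43))*(-78) = (-22 + (-34/3 - 1/43))*(-78) = (-22 - 1465/129)*(-78) = -4303/129*(-78) = 111878/43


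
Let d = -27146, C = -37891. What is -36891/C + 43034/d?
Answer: -44939872/73470649 ≈ -0.61167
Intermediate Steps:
-36891/C + 43034/d = -36891/(-37891) + 43034/(-27146) = -36891*(-1/37891) + 43034*(-1/27146) = 36891/37891 - 21517/13573 = -44939872/73470649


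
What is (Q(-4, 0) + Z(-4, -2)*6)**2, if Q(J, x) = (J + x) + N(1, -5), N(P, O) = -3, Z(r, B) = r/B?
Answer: 25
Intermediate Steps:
Q(J, x) = -3 + J + x (Q(J, x) = (J + x) - 3 = -3 + J + x)
(Q(-4, 0) + Z(-4, -2)*6)**2 = ((-3 - 4 + 0) - 4/(-2)*6)**2 = (-7 - 4*(-1/2)*6)**2 = (-7 + 2*6)**2 = (-7 + 12)**2 = 5**2 = 25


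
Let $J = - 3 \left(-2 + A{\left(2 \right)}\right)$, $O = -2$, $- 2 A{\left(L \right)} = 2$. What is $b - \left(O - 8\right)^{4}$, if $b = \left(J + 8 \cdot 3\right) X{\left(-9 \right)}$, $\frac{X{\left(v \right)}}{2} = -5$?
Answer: $-10330$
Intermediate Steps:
$X{\left(v \right)} = -10$ ($X{\left(v \right)} = 2 \left(-5\right) = -10$)
$A{\left(L \right)} = -1$ ($A{\left(L \right)} = \left(- \frac{1}{2}\right) 2 = -1$)
$J = 9$ ($J = - 3 \left(-2 - 1\right) = \left(-3\right) \left(-3\right) = 9$)
$b = -330$ ($b = \left(9 + 8 \cdot 3\right) \left(-10\right) = \left(9 + 24\right) \left(-10\right) = 33 \left(-10\right) = -330$)
$b - \left(O - 8\right)^{4} = -330 - \left(-2 - 8\right)^{4} = -330 - \left(-10\right)^{4} = -330 - 10000 = -10330$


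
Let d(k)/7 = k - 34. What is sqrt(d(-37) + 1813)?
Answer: 2*sqrt(329) ≈ 36.277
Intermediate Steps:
d(k) = -238 + 7*k (d(k) = 7*(k - 34) = 7*(-34 + k) = -238 + 7*k)
sqrt(d(-37) + 1813) = sqrt((-238 + 7*(-37)) + 1813) = sqrt((-238 - 259) + 1813) = sqrt(-497 + 1813) = sqrt(1316) = 2*sqrt(329)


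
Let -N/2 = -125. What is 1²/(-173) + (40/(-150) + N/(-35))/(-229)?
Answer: 110549/4159785 ≈ 0.026576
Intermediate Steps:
N = 250 (N = -2*(-125) = 250)
1²/(-173) + (40/(-150) + N/(-35))/(-229) = 1²/(-173) + (40/(-150) + 250/(-35))/(-229) = 1*(-1/173) + (40*(-1/150) + 250*(-1/35))*(-1/229) = -1/173 + (-4/15 - 50/7)*(-1/229) = -1/173 - 778/105*(-1/229) = -1/173 + 778/24045 = 110549/4159785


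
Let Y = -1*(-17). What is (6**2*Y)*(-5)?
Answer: -3060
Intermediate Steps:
Y = 17
(6**2*Y)*(-5) = (6**2*17)*(-5) = (36*17)*(-5) = 612*(-5) = -3060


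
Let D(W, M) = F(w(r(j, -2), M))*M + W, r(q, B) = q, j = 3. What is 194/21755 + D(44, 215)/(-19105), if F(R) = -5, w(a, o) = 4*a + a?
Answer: 1045431/16625171 ≈ 0.062882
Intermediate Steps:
w(a, o) = 5*a
D(W, M) = W - 5*M (D(W, M) = -5*M + W = W - 5*M)
194/21755 + D(44, 215)/(-19105) = 194/21755 + (44 - 5*215)/(-19105) = 194*(1/21755) + (44 - 1075)*(-1/19105) = 194/21755 - 1031*(-1/19105) = 194/21755 + 1031/19105 = 1045431/16625171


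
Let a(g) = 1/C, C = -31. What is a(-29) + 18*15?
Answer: 8369/31 ≈ 269.97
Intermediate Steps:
a(g) = -1/31 (a(g) = 1/(-31) = -1/31)
a(-29) + 18*15 = -1/31 + 18*15 = -1/31 + 270 = 8369/31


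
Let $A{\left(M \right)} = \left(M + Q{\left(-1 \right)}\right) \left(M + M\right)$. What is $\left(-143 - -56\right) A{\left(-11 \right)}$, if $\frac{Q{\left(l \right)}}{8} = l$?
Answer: $-36366$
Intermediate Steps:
$Q{\left(l \right)} = 8 l$
$A{\left(M \right)} = 2 M \left(-8 + M\right)$ ($A{\left(M \right)} = \left(M + 8 \left(-1\right)\right) \left(M + M\right) = \left(M - 8\right) 2 M = \left(-8 + M\right) 2 M = 2 M \left(-8 + M\right)$)
$\left(-143 - -56\right) A{\left(-11 \right)} = \left(-143 - -56\right) 2 \left(-11\right) \left(-8 - 11\right) = \left(-143 + 56\right) 2 \left(-11\right) \left(-19\right) = \left(-87\right) 418 = -36366$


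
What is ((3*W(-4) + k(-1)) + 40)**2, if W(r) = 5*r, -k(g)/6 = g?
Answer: 196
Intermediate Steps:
k(g) = -6*g
((3*W(-4) + k(-1)) + 40)**2 = ((3*(5*(-4)) - 6*(-1)) + 40)**2 = ((3*(-20) + 6) + 40)**2 = ((-60 + 6) + 40)**2 = (-54 + 40)**2 = (-14)**2 = 196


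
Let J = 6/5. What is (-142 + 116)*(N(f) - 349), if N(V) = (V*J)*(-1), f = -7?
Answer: 44278/5 ≈ 8855.6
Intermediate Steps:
J = 6/5 (J = 6*(1/5) = 6/5 ≈ 1.2000)
N(V) = -6*V/5 (N(V) = (V*(6/5))*(-1) = (6*V/5)*(-1) = -6*V/5)
(-142 + 116)*(N(f) - 349) = (-142 + 116)*(-6/5*(-7) - 349) = -26*(42/5 - 349) = -26*(-1703/5) = 44278/5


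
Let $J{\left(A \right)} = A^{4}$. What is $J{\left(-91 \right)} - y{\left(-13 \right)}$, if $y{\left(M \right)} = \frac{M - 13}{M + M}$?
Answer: $68574960$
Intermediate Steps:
$y{\left(M \right)} = \frac{-13 + M}{2 M}$ ($y{\left(M \right)} = \frac{M + \left(-46 + 33\right)}{2 M} = \left(M - 13\right) \frac{1}{2 M} = \left(-13 + M\right) \frac{1}{2 M} = \frac{-13 + M}{2 M}$)
$J{\left(-91 \right)} - y{\left(-13 \right)} = \left(-91\right)^{4} - \frac{-13 - 13}{2 \left(-13\right)} = 68574961 - \frac{1}{2} \left(- \frac{1}{13}\right) \left(-26\right) = 68574961 - 1 = 68574960$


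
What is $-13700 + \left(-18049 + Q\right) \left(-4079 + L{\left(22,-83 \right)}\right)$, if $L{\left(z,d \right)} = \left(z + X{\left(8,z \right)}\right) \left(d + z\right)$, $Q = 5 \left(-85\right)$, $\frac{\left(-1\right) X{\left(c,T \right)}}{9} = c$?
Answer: $18996046$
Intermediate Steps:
$X{\left(c,T \right)} = - 9 c$
$Q = -425$
$L{\left(z,d \right)} = \left(-72 + z\right) \left(d + z\right)$ ($L{\left(z,d \right)} = \left(z - 72\right) \left(d + z\right) = \left(-72 + z\right) \left(d + z\right)$)
$-13700 + \left(-18049 + Q\right) \left(-4079 + L{\left(22,-83 \right)}\right) = -13700 + \left(-18049 - 425\right) \left(-4079 - \left(-2566 - 484\right)\right) = -13700 - 18474 \left(-4079 + \left(484 + 5976 - 1584 - 1826\right)\right) = -13700 - 18474 \left(-4079 + 3050\right) = -13700 - -19009746 = -13700 + 19009746 = 18996046$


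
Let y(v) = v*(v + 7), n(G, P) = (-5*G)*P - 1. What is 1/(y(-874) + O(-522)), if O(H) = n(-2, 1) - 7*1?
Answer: 1/757760 ≈ 1.3197e-6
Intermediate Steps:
n(G, P) = -1 - 5*G*P (n(G, P) = -5*G*P - 1 = -1 - 5*G*P)
y(v) = v*(7 + v)
O(H) = 2 (O(H) = (-1 - 5*(-2)*1) - 7*1 = (-1 + 10) - 7 = 9 - 7 = 2)
1/(y(-874) + O(-522)) = 1/(-874*(7 - 874) + 2) = 1/(-874*(-867) + 2) = 1/(757758 + 2) = 1/757760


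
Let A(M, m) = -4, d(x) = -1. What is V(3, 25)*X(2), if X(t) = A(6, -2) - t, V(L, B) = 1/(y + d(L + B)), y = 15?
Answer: -3/7 ≈ -0.42857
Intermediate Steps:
V(L, B) = 1/14 (V(L, B) = 1/(15 - 1) = 1/14)
X(t) = -4 - t
V(3, 25)*X(2) = (-4 - 1*2)/14 = (-4 - 2)/14 = (1/14)*(-6) = -3/7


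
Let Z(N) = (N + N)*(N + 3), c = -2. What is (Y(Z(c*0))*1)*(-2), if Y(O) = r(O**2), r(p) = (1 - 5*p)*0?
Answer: 0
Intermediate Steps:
r(p) = 0
Z(N) = 2*N*(3 + N) (Z(N) = (2*N)*(3 + N) = 2*N*(3 + N))
Y(O) = 0
(Y(Z(c*0))*1)*(-2) = (0*1)*(-2) = 0*(-2) = 0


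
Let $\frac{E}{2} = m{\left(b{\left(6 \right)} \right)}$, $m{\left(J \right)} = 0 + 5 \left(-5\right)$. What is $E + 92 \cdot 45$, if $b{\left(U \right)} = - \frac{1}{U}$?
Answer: $4090$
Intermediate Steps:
$m{\left(J \right)} = -25$ ($m{\left(J \right)} = 0 - 25 = -25$)
$E = -50$ ($E = 2 \left(-25\right) = -50$)
$E + 92 \cdot 45 = -50 + 92 \cdot 45 = -50 + 4140 = 4090$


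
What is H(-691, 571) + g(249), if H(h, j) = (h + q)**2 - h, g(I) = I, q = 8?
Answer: 467429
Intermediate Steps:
H(h, j) = (8 + h)**2 - h (H(h, j) = (h + 8)**2 - h = (8 + h)**2 - h)
H(-691, 571) + g(249) = ((8 - 691)**2 - 1*(-691)) + 249 = ((-683)**2 + 691) + 249 = (466489 + 691) + 249 = 467180 + 249 = 467429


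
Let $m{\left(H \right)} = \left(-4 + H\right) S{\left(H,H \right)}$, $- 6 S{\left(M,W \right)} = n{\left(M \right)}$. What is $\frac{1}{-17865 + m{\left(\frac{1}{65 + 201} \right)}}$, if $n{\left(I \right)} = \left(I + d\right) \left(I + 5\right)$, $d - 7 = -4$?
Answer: $- \frac{112926576}{2016302812693} \approx -5.6007 \cdot 10^{-5}$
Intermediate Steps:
$d = 3$ ($d = 7 - 4 = 3$)
$n{\left(I \right)} = \left(3 + I\right) \left(5 + I\right)$ ($n{\left(I \right)} = \left(I + 3\right) \left(I + 5\right) = \left(3 + I\right) \left(5 + I\right)$)
$S{\left(M,W \right)} = - \frac{5}{2} - \frac{4 M}{3} - \frac{M^{2}}{6}$ ($S{\left(M,W \right)} = - \frac{15 + M^{2} + 8 M}{6} = - \frac{5}{2} - \frac{4 M}{3} - \frac{M^{2}}{6}$)
$m{\left(H \right)} = \left(-4 + H\right) \left(- \frac{5}{2} - \frac{4 H}{3} - \frac{H^{2}}{6}\right)$
$\frac{1}{-17865 + m{\left(\frac{1}{65 + 201} \right)}} = \frac{1}{-17865 - \frac{\left(-4 + \frac{1}{65 + 201}\right) \left(15 + \left(\frac{1}{65 + 201}\right)^{2} + \frac{8}{65 + 201}\right)}{6}} = \frac{1}{-17865 - \frac{\left(-4 + \frac{1}{266}\right) \left(15 + \left(\frac{1}{266}\right)^{2} + \frac{8}{266}\right)}{6}} = \frac{1}{-17865 - \frac{\left(-4 + \frac{1}{266}\right) \left(15 + \left(\frac{1}{266}\right)^{2} + 8 \cdot \frac{1}{266}\right)}{6}} = \frac{1}{-17865 - - \frac{1063 \left(15 + \frac{1}{70756} + \frac{4}{133}\right)}{1596}} = \frac{1}{-17865 - \left(- \frac{1063}{1596}\right) \frac{1063469}{70756}} = \frac{1}{-17865 + \frac{1130467547}{112926576}} = \frac{1}{- \frac{2016302812693}{112926576}} = - \frac{112926576}{2016302812693}$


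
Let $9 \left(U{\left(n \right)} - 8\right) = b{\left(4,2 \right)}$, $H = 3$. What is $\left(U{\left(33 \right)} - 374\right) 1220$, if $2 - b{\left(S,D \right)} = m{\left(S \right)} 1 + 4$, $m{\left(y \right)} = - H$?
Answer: $- \frac{4017460}{9} \approx -4.4638 \cdot 10^{5}$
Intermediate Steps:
$m{\left(y \right)} = -3$ ($m{\left(y \right)} = \left(-1\right) 3 = -3$)
$b{\left(S,D \right)} = 1$ ($b{\left(S,D \right)} = 2 - \left(\left(-3\right) 1 + 4\right) = 2 - \left(-3 + 4\right) = 2 - 1 = 1$)
$U{\left(n \right)} = \frac{73}{9}$ ($U{\left(n \right)} = 8 + \frac{1}{9} \cdot 1 = 8 + \frac{1}{9} = \frac{73}{9}$)
$\left(U{\left(33 \right)} - 374\right) 1220 = \left(\frac{73}{9} - 374\right) 1220 = \left(- \frac{3293}{9}\right) 1220 = - \frac{4017460}{9}$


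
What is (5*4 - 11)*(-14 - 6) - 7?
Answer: -187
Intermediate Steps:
(5*4 - 11)*(-14 - 6) - 7 = (20 - 11)*(-20) - 7 = 9*(-20) - 7 = -180 - 7 = -187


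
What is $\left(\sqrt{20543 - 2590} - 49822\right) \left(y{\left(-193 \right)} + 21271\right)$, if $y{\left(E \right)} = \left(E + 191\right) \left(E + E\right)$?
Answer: $-1098226346 + 22043 \sqrt{17953} \approx -1.0953 \cdot 10^{9}$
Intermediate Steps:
$y{\left(E \right)} = 2 E \left(191 + E\right)$ ($y{\left(E \right)} = \left(191 + E\right) 2 E = 2 E \left(191 + E\right)$)
$\left(\sqrt{20543 - 2590} - 49822\right) \left(y{\left(-193 \right)} + 21271\right) = \left(\sqrt{20543 - 2590} - 49822\right) \left(2 \left(-193\right) \left(191 - 193\right) + 21271\right) = \left(\sqrt{17953} - 49822\right) \left(2 \left(-193\right) \left(-2\right) + 21271\right) = \left(-49822 + \sqrt{17953}\right) \left(772 + 21271\right) = \left(-49822 + \sqrt{17953}\right) 22043 = -1098226346 + 22043 \sqrt{17953}$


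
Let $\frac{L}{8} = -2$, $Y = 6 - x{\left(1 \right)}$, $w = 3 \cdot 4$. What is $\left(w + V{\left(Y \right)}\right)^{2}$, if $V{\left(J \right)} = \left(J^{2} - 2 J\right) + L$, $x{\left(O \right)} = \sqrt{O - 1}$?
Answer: $400$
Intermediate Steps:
$x{\left(O \right)} = \sqrt{-1 + O}$
$w = 12$
$Y = 6$ ($Y = 6 - \sqrt{-1 + 1} = 6 - \sqrt{0} = 6 - 0 = 6 + 0 = 6$)
$L = -16$ ($L = 8 \left(-2\right) = -16$)
$V{\left(J \right)} = -16 + J^{2} - 2 J$ ($V{\left(J \right)} = \left(J^{2} - 2 J\right) - 16 = -16 + J^{2} - 2 J$)
$\left(w + V{\left(Y \right)}\right)^{2} = \left(12 - \left(28 - 36\right)\right)^{2} = \left(12 - -8\right)^{2} = \left(12 + 8\right)^{2} = 20^{2} = 400$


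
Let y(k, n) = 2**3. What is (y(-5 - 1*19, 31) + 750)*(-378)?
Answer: -286524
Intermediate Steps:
y(k, n) = 8
(y(-5 - 1*19, 31) + 750)*(-378) = (8 + 750)*(-378) = 758*(-378) = -286524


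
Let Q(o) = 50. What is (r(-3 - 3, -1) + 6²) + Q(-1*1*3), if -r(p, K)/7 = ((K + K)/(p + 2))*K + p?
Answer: 263/2 ≈ 131.50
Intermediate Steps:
r(p, K) = -7*p - 14*K²/(2 + p) (r(p, K) = -7*(((K + K)/(p + 2))*K + p) = -7*(((2*K)/(2 + p))*K + p) = -7*((2*K/(2 + p))*K + p) = -7*(2*K²/(2 + p) + p) = -7*(p + 2*K²/(2 + p)) = -7*p - 14*K²/(2 + p))
(r(-3 - 3, -1) + 6²) + Q(-1*1*3) = (7*(-(-3 - 3)² - 2*(-3 - 3) - 2*(-1)²)/(2 + (-3 - 3)) + 6²) + 50 = (7*(-1*(-6)² - 2*(-6) - 2*1)/(2 - 6) + 36) + 50 = (7*(-1*36 + 12 - 2)/(-4) + 36) + 50 = (7*(-¼)*(-36 + 12 - 2) + 36) + 50 = (7*(-¼)*(-26) + 36) + 50 = (91/2 + 36) + 50 = 163/2 + 50 = 263/2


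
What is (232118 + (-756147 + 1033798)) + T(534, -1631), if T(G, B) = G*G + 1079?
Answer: 796004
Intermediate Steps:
T(G, B) = 1079 + G² (T(G, B) = G² + 1079 = 1079 + G²)
(232118 + (-756147 + 1033798)) + T(534, -1631) = (232118 + (-756147 + 1033798)) + (1079 + 534²) = (232118 + 277651) + (1079 + 285156) = 509769 + 286235 = 796004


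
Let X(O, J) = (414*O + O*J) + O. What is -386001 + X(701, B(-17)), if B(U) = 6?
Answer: -90880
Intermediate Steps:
X(O, J) = 415*O + J*O (X(O, J) = (414*O + J*O) + O = 415*O + J*O)
-386001 + X(701, B(-17)) = -386001 + 701*(415 + 6) = -386001 + 701*421 = -386001 + 295121 = -90880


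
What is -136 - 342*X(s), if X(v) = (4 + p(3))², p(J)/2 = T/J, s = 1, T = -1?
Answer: -3936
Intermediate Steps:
p(J) = -2/J (p(J) = 2*(-1/J) = -2/J)
X(v) = 100/9 (X(v) = (4 - 2/3)² = (4 - 2*⅓)² = (4 - ⅔)² = (10/3)² = 100/9)
-136 - 342*X(s) = -136 - 342*100/9 = -136 - 3800 = -3936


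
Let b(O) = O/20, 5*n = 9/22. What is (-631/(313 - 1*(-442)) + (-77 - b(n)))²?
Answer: 668656798843201/110356840000 ≈ 6059.0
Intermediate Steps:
n = 9/110 (n = (9/22)/5 = (9*(1/22))/5 = (⅕)*(9/22) = 9/110 ≈ 0.081818)
b(O) = O/20 (b(O) = O*(1/20) = O/20)
(-631/(313 - 1*(-442)) + (-77 - b(n)))² = (-631/(313 - 1*(-442)) + (-77 - 9/(20*110)))² = (-631/(313 + 442) + (-77 - 1*9/2200))² = (-631/755 + (-77 - 9/2200))² = (-631*1/755 - 169409/2200)² = (-631/755 - 169409/2200)² = (-25858399/332200)² = 668656798843201/110356840000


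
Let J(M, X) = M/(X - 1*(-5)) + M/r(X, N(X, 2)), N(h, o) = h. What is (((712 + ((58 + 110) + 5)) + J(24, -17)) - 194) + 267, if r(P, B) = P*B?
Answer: 276308/289 ≈ 956.08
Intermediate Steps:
r(P, B) = B*P
J(M, X) = M/X**2 + M/(5 + X) (J(M, X) = M/(X - 1*(-5)) + M/((X*X)) = M/(X + 5) + M/(X**2) = M/(5 + X) + M/X**2 = M/X**2 + M/(5 + X))
(((712 + ((58 + 110) + 5)) + J(24, -17)) - 194) + 267 = (((712 + ((58 + 110) + 5)) + 24*(5 - 17 + (-17)**2)/((-17)**2*(5 - 17))) - 194) + 267 = (((712 + (168 + 5)) + 24*(1/289)*(5 - 17 + 289)/(-12)) - 194) + 267 = (((712 + 173) + 24*(1/289)*(-1/12)*277) - 194) + 267 = ((885 - 554/289) - 194) + 267 = (255211/289 - 194) + 267 = 199145/289 + 267 = 276308/289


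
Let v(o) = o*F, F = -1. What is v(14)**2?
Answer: 196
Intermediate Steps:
v(o) = -o (v(o) = o*(-1) = -o)
v(14)**2 = (-1*14)**2 = (-14)**2 = 196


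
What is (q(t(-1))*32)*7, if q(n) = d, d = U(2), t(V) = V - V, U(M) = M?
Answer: 448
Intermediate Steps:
t(V) = 0
d = 2
q(n) = 2
(q(t(-1))*32)*7 = (2*32)*7 = 64*7 = 448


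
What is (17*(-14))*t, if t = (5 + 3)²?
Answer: -15232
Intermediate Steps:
t = 64 (t = 8² = 64)
(17*(-14))*t = (17*(-14))*64 = -238*64 = -15232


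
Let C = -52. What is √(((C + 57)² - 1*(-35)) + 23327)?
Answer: √23387 ≈ 152.93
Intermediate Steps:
√(((C + 57)² - 1*(-35)) + 23327) = √(((-52 + 57)² - 1*(-35)) + 23327) = √((5² + 35) + 23327) = √((25 + 35) + 23327) = √(60 + 23327) = √23387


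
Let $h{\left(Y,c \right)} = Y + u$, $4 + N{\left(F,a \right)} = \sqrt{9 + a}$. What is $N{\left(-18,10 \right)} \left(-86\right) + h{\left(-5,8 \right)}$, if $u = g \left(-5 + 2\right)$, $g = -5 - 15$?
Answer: $399 - 86 \sqrt{19} \approx 24.135$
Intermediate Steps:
$g = -20$ ($g = -5 - 15 = -20$)
$u = 60$ ($u = - 20 \left(-5 + 2\right) = \left(-20\right) \left(-3\right) = 60$)
$N{\left(F,a \right)} = -4 + \sqrt{9 + a}$
$h{\left(Y,c \right)} = 60 + Y$ ($h{\left(Y,c \right)} = Y + 60 = 60 + Y$)
$N{\left(-18,10 \right)} \left(-86\right) + h{\left(-5,8 \right)} = \left(-4 + \sqrt{9 + 10}\right) \left(-86\right) + \left(60 - 5\right) = \left(-4 + \sqrt{19}\right) \left(-86\right) + 55 = \left(344 - 86 \sqrt{19}\right) + 55 = 399 - 86 \sqrt{19}$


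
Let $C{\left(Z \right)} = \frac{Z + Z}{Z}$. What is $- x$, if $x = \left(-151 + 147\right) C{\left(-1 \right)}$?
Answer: $8$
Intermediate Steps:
$C{\left(Z \right)} = 2$ ($C{\left(Z \right)} = \frac{2 Z}{Z} = 2$)
$x = -8$ ($x = \left(-151 + 147\right) 2 = \left(-4\right) 2 = -8$)
$- x = \left(-1\right) \left(-8\right) = 8$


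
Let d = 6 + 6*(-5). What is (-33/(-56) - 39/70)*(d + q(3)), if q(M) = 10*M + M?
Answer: 81/280 ≈ 0.28929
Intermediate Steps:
q(M) = 11*M
d = -24 (d = 6 - 30 = -24)
(-33/(-56) - 39/70)*(d + q(3)) = (-33/(-56) - 39/70)*(-24 + 11*3) = (-33*(-1/56) - 39*1/70)*(-24 + 33) = (33/56 - 39/70)*9 = (9/280)*9 = 81/280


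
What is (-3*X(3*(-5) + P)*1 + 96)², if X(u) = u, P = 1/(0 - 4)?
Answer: 321489/16 ≈ 20093.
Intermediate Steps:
P = -¼ (P = 1/(-4) = -¼ ≈ -0.25000)
(-3*X(3*(-5) + P)*1 + 96)² = (-3*(3*(-5) - ¼)*1 + 96)² = (-3*(-15 - ¼)*1 + 96)² = (-3*(-61/4)*1 + 96)² = ((183/4)*1 + 96)² = (183/4 + 96)² = (567/4)² = 321489/16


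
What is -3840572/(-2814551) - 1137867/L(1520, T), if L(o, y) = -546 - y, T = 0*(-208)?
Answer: 1068227218343/512248282 ≈ 2085.4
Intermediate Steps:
T = 0
-3840572/(-2814551) - 1137867/L(1520, T) = -3840572/(-2814551) - 1137867/(-546 - 1*0) = -3840572*(-1/2814551) - 1137867/(-546 + 0) = 3840572/2814551 - 1137867/(-546) = 3840572/2814551 - 1137867*(-1/546) = 3840572/2814551 + 379289/182 = 1068227218343/512248282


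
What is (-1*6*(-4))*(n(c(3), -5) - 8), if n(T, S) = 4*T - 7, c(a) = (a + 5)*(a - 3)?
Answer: -360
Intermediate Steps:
c(a) = (-3 + a)*(5 + a) (c(a) = (5 + a)*(-3 + a) = (-3 + a)*(5 + a))
n(T, S) = -7 + 4*T
(-1*6*(-4))*(n(c(3), -5) - 8) = (-1*6*(-4))*((-7 + 4*(-15 + 3**2 + 2*3)) - 8) = (-6*(-4))*((-7 + 4*(-15 + 9 + 6)) - 8) = 24*((-7 + 4*0) - 8) = 24*((-7 + 0) - 8) = 24*(-7 - 8) = 24*(-15) = -360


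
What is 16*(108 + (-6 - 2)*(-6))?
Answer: 2496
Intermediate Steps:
16*(108 + (-6 - 2)*(-6)) = 16*(108 - 8*(-6)) = 16*(108 + 48) = 16*156 = 2496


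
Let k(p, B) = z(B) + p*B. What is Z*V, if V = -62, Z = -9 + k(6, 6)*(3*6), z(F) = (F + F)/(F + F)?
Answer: -40734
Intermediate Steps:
z(F) = 1 (z(F) = (2*F)/((2*F)) = (2*F)*(1/(2*F)) = 1)
k(p, B) = 1 + B*p (k(p, B) = 1 + p*B = 1 + B*p)
Z = 657 (Z = -9 + (1 + 6*6)*(3*6) = -9 + (1 + 36)*18 = -9 + 37*18 = -9 + 666 = 657)
Z*V = 657*(-62) = -40734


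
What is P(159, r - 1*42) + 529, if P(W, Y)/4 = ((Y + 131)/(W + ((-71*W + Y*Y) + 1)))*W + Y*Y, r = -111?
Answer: 144541526/1535 ≈ 94164.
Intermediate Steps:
P(W, Y) = 4*Y² + 4*W*(131 + Y)/(1 + Y² - 70*W) (P(W, Y) = 4*(((Y + 131)/(W + ((-71*W + Y*Y) + 1)))*W + Y*Y) = 4*(((131 + Y)/(W + ((-71*W + Y²) + 1)))*W + Y²) = 4*(((131 + Y)/(W + ((Y² - 71*W) + 1)))*W + Y²) = 4*(((131 + Y)/(W + (1 + Y² - 71*W)))*W + Y²) = 4*(((131 + Y)/(1 + Y² - 70*W))*W + Y²) = 4*(W*(131 + Y)/(1 + Y² - 70*W) + Y²) = 4*(Y² + W*(131 + Y)/(1 + Y² - 70*W)) = 4*Y² + 4*W*(131 + Y)/(1 + Y² - 70*W))
P(159, r - 1*42) + 529 = 4*((-111 - 1*42)² + (-111 - 1*42)⁴ + 131*159 + 159*(-111 - 1*42) - 70*159*(-111 - 1*42)²)/(1 + (-111 - 1*42)² - 70*159) + 529 = 4*((-111 - 42)² + (-111 - 42)⁴ + 20829 + 159*(-111 - 42) - 70*159*(-111 - 42)²)/(1 + (-111 - 42)² - 11130) + 529 = 4*((-153)² + (-153)⁴ + 20829 + 159*(-153) - 70*159*(-153)²)/(1 + (-153)² - 11130) + 529 = 4*(23409 + 547981281 + 20829 - 24327 - 70*159*23409)/(1 + 23409 - 11130) + 529 = 4*(23409 + 547981281 + 20829 - 24327 - 260542170)/12280 + 529 = 4*(1/12280)*287459022 + 529 = 143729511/1535 + 529 = 144541526/1535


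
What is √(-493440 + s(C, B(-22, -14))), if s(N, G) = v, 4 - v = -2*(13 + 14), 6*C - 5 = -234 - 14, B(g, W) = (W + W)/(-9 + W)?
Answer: I*√493382 ≈ 702.41*I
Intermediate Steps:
B(g, W) = 2*W/(-9 + W) (B(g, W) = (2*W)/(-9 + W) = 2*W/(-9 + W))
C = -81/2 (C = ⅚ + (-234 - 14)/6 = ⅚ + (⅙)*(-248) = ⅚ - 124/3 = -81/2 ≈ -40.500)
v = 58 (v = 4 - (-2)*(13 + 14) = 4 - (-2)*27 = 4 - 1*(-54) = 4 + 54 = 58)
s(N, G) = 58
√(-493440 + s(C, B(-22, -14))) = √(-493440 + 58) = √(-493382) = I*√493382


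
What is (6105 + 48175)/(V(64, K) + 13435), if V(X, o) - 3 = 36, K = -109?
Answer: 27140/6737 ≈ 4.0285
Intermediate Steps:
V(X, o) = 39 (V(X, o) = 3 + 36 = 39)
(6105 + 48175)/(V(64, K) + 13435) = (6105 + 48175)/(39 + 13435) = 54280/13474 = 54280*(1/13474) = 27140/6737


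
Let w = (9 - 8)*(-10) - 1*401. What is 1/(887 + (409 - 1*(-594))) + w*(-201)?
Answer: 156134791/1890 ≈ 82611.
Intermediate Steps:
w = -411 (w = 1*(-10) - 401 = -10 - 401 = -411)
1/(887 + (409 - 1*(-594))) + w*(-201) = 1/(887 + (409 - 1*(-594))) - 411*(-201) = 1/(887 + (409 + 594)) + 82611 = 1/(887 + 1003) + 82611 = 1/1890 + 82611 = 156134791/1890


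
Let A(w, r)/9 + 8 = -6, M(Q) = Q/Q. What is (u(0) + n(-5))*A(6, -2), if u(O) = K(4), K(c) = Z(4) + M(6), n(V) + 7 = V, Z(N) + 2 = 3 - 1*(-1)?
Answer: 1134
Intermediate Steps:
Z(N) = 2 (Z(N) = -2 + (3 - 1*(-1)) = -2 + (3 + 1) = -2 + 4 = 2)
n(V) = -7 + V
M(Q) = 1
A(w, r) = -126 (A(w, r) = -72 + 9*(-6) = -72 - 54 = -126)
K(c) = 3 (K(c) = 2 + 1 = 3)
u(O) = 3
(u(0) + n(-5))*A(6, -2) = (3 + (-7 - 5))*(-126) = (3 - 12)*(-126) = -9*(-126) = 1134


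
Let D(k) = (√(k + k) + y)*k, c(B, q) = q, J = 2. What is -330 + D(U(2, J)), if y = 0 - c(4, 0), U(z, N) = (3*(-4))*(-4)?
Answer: -330 + 192*√6 ≈ 140.30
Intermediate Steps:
U(z, N) = 48 (U(z, N) = -12*(-4) = 48)
y = 0 (y = 0 - 1*0 = 0 + 0 = 0)
D(k) = √2*k^(3/2) (D(k) = (√(k + k) + 0)*k = (√(2*k) + 0)*k = (√2*√k + 0)*k = (√2*√k)*k = √2*k^(3/2))
-330 + D(U(2, J)) = -330 + √2*48^(3/2) = -330 + √2*(192*√3) = -330 + 192*√6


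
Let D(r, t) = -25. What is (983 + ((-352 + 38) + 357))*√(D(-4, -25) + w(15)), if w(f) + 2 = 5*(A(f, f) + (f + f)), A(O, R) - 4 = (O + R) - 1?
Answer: 12312*√2 ≈ 17412.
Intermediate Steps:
A(O, R) = 3 + O + R (A(O, R) = 4 + ((O + R) - 1) = 4 + (-1 + O + R) = 3 + O + R)
w(f) = 13 + 20*f (w(f) = -2 + 5*((3 + f + f) + (f + f)) = -2 + 5*((3 + 2*f) + 2*f) = -2 + 5*(3 + 4*f) = -2 + (15 + 20*f) = 13 + 20*f)
(983 + ((-352 + 38) + 357))*√(D(-4, -25) + w(15)) = (983 + ((-352 + 38) + 357))*√(-25 + (13 + 20*15)) = (983 + (-314 + 357))*√(-25 + (13 + 300)) = (983 + 43)*√(-25 + 313) = 1026*√288 = 1026*(12*√2) = 12312*√2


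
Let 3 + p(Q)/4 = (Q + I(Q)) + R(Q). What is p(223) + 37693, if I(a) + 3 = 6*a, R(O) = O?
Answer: 44805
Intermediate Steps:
I(a) = -3 + 6*a
p(Q) = -24 + 32*Q (p(Q) = -12 + 4*((Q + (-3 + 6*Q)) + Q) = -12 + 4*((-3 + 7*Q) + Q) = -12 + 4*(-3 + 8*Q) = -12 + (-12 + 32*Q) = -24 + 32*Q)
p(223) + 37693 = (-24 + 32*223) + 37693 = (-24 + 7136) + 37693 = 7112 + 37693 = 44805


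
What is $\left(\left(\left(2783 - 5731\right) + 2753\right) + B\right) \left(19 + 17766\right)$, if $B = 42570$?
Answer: $753639375$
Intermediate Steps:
$\left(\left(\left(2783 - 5731\right) + 2753\right) + B\right) \left(19 + 17766\right) = \left(\left(\left(2783 - 5731\right) + 2753\right) + 42570\right) \left(19 + 17766\right) = \left(\left(-2948 + 2753\right) + 42570\right) 17785 = \left(-195 + 42570\right) 17785 = 42375 \cdot 17785 = 753639375$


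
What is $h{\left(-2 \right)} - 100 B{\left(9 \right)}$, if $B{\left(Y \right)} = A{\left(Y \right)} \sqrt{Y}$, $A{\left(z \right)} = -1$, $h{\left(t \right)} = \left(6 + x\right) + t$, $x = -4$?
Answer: $300$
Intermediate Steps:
$h{\left(t \right)} = 2 + t$ ($h{\left(t \right)} = \left(6 - 4\right) + t = 2 + t$)
$B{\left(Y \right)} = - \sqrt{Y}$
$h{\left(-2 \right)} - 100 B{\left(9 \right)} = \left(2 - 2\right) - 100 \left(- \sqrt{9}\right) = 0 - 100 \left(\left(-1\right) 3\right) = 0 - -300 = 0 + 300 = 300$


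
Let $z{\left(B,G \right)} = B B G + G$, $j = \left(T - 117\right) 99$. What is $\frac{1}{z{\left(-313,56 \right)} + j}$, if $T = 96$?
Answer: $\frac{1}{5484241} \approx 1.8234 \cdot 10^{-7}$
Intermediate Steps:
$j = -2079$ ($j = \left(96 - 117\right) 99 = \left(-21\right) 99 = -2079$)
$z{\left(B,G \right)} = G + G B^{2}$ ($z{\left(B,G \right)} = B^{2} G + G = G B^{2} + G = G + G B^{2}$)
$\frac{1}{z{\left(-313,56 \right)} + j} = \frac{1}{56 \left(1 + \left(-313\right)^{2}\right) - 2079} = \frac{1}{56 \left(1 + 97969\right) - 2079} = \frac{1}{56 \cdot 97970 - 2079} = \frac{1}{5486320 - 2079} = \frac{1}{5484241}$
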